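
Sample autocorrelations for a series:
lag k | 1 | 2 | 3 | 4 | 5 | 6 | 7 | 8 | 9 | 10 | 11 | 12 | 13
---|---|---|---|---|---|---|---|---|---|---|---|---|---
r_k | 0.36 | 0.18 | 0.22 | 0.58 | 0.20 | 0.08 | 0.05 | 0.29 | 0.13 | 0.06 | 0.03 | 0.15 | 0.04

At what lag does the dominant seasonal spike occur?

4

The largest autocorrelation is r_4 = 0.58; the remaining lags stay at or below 0.36. The elevated value at lag 1 (0.36), dropping to 0.18 at lag 2, reflects decaying short-term dependence rather than seasonality.
The dominant spike at lag 4 indicates a seasonal period of 4.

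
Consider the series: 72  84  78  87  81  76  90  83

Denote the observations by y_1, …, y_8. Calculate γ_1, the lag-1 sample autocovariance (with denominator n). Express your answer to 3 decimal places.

-10.611

Mean ȳ = (72 + 84 + 78 + 87 + 81 + 76 + 90 + 83)/8 = 81.3750
Σ_{t=1}^{7}(y_t−ȳ)(y_{t+1}−ȳ) = -84.8906
γ_1 = -84.8906 / 8 = -10.611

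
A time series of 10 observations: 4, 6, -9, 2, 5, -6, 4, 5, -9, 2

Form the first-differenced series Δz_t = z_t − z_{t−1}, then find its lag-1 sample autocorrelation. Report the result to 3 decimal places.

First differences Δz: 2, -15, 11, 3, -11, 10, 1, -14, 11
Mean of differences = -0.2222
Numerator Σ(Δz_t−Δz̄)(Δz_{t+1}−Δz̄) = -466.3827
Denominator Σ(Δz_t−Δz̄)² = 897.5556
r_1(Δz) = -466.3827 / 897.5556 = -0.520

-0.520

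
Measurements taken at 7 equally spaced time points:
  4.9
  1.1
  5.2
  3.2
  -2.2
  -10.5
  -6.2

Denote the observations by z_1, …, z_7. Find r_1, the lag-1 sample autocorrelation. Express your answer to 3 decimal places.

Mean z̄ = (4.9 + 1.1 + 5.2 + 3.2 − 2.2 − 10.5 − 6.2)/7 = -0.6429
Σ(z_t−z̄)(z_{t+1}−z̄) = (9.6604) + (10.1833) + (22.4533) + (-5.9839) + (15.3490) + (54.7776) = 106.4396
Denominator Σ(z_t−z̄)² = 213.1371
r_1 = 106.4396 / 213.1371 = 0.499

0.499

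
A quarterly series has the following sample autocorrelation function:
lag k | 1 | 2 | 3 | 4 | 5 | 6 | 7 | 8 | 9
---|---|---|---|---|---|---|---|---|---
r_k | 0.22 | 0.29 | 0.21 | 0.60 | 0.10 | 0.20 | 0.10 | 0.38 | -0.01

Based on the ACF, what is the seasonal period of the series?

The largest autocorrelation is r_4 = 0.60, with a weaker echo at lag 8 (0.38); the remaining lags stay at or below 0.29.
The dominant spike at lag 4 indicates a seasonal period of 4.

4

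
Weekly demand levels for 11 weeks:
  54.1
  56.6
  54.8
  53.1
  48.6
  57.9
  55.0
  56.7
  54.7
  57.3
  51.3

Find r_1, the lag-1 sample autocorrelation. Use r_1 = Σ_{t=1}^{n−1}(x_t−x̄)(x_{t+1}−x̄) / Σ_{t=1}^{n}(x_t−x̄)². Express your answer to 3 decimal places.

Mean x̄ = (54.1 + 56.6 + 54.8 + 53.1 + 48.6 + 57.9 + 55.0 + 56.7 + 54.7 + 57.3 + 51.3)/11 = 54.5545
Numerator Σ_{t=1}^{10}(x_t−x̄)(x_{t+1}−x̄) = -17.8221
Denominator Σ(x_t−x̄)² = 76.1673
r_1 = -17.8221 / 76.1673 = -0.234

-0.234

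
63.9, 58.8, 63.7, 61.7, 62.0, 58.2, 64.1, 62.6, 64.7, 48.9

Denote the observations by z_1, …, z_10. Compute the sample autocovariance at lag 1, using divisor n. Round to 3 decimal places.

Mean z̄ = (63.9 + 58.8 + 63.7 + 61.7 + 62.0 + 58.2 + 64.1 + 62.6 + 64.7 + 48.9)/10 = 60.8600
Σ_{t=1}^{9}(z_t−z̄)(z_{t+1}−z̄) = -54.0276
γ_1 = -54.0276 / 10 = -5.403

-5.403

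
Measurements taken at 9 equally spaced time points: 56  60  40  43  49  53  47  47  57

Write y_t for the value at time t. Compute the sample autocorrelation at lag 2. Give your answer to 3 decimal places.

-0.454

Mean ȳ = (56 + 60 + 40 + 43 + 49 + 53 + 47 + 47 + 57)/9 = 50.2222
Numerator Σ_{t=1}^{7}(y_t−ȳ)(y_{t+2}−ȳ) = -164.0988
Denominator Σ(y_t−ȳ)² = 361.5556
r_2 = -164.0988 / 361.5556 = -0.454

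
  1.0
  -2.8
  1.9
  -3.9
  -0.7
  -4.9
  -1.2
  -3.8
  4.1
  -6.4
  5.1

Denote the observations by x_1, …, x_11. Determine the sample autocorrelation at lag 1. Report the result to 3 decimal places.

-0.667

Mean x̄ = (1.0 − 2.8 + 1.9 − 3.9 − 0.7 − 4.9 − 1.2 − 3.8 + 4.1 − 6.4 + 5.1)/11 = -1.0545
Numerator Σ_{t=1}^{10}(x_t−x̄)(x_{t+1}−x̄) = -93.1675
Denominator Σ(x_t−x̄)² = 139.5873
r_1 = -93.1675 / 139.5873 = -0.667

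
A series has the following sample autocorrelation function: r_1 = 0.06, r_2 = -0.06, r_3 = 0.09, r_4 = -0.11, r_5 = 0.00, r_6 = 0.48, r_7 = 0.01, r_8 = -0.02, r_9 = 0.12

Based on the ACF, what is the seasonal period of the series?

The largest autocorrelation is r_6 = 0.48; the remaining lags stay at or below 0.12.
The dominant spike at lag 6 indicates a seasonal period of 6.

6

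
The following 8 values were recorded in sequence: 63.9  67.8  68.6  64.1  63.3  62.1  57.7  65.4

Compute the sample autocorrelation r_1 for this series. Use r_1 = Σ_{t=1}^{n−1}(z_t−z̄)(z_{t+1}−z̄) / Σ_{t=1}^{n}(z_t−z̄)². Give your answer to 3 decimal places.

0.271

Mean z̄ = (63.9 + 67.8 + 68.6 + 64.1 + 63.3 + 62.1 + 57.7 + 65.4)/8 = 64.1125
Deviations from mean: -0.2125, 3.6875, 4.4875, -0.0125, -0.8125, -2.0125, -6.4125, 1.2875
Σ(z_t−z̄)(z_{t+1}−z̄) = (-0.7836) + (16.5477) + (-0.0561) + (0.0102) + (1.6352) + (12.9052) + (-8.2561) = 22.0023
Denominator Σ(z_t−z̄)² = 81.2688
r_1 = 22.0023 / 81.2688 = 0.271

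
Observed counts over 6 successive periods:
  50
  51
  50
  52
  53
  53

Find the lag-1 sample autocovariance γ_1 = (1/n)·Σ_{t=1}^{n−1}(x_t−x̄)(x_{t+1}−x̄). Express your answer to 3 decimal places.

0.625

Mean x̄ = (50 + 51 + 50 + 52 + 53 + 53)/6 = 51.5000
Σ_{t=1}^{5}(x_t−x̄)(x_{t+1}−x̄) = 3.7500
γ_1 = 3.7500 / 6 = 0.625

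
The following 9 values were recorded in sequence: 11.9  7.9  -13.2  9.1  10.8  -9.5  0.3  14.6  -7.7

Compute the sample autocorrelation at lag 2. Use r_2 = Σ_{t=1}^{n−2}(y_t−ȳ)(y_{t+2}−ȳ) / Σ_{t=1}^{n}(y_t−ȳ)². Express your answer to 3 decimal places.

Mean ȳ = (11.9 + 7.9 − 13.2 + 9.1 + 10.8 − 9.5 + 0.3 + 14.6 − 7.7)/9 = 2.6889
Numerator Σ_{t=1}^{7}(y_t−ȳ)(y_{t+2}−ȳ) = -459.7080
Denominator Σ(y_t−ȳ)² = 875.4289
r_2 = -459.7080 / 875.4289 = -0.525

-0.525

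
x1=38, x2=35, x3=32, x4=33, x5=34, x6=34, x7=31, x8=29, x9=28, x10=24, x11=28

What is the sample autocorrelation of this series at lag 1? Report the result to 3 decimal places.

Mean x̄ = (38 + 35 + 32 + 33 + 34 + 34 + 31 + 29 + 28 + 24 + 28)/11 = 31.4545
Numerator Σ_{t=1}^{10}(x_t−x̄)(x_{t+1}−x̄) = 96.3388
Denominator Σ(x_t−x̄)² = 156.7273
r_1 = 96.3388 / 156.7273 = 0.615

0.615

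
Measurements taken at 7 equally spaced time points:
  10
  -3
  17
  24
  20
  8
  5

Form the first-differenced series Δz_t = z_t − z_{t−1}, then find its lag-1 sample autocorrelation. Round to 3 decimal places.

First differences Δz: -13, 20, 7, -4, -12, -3
Mean of differences = -0.8333
Numerator Σ(Δz_t−Δz̄)(Δz_{t+1}−Δz̄) = -55.5278
Denominator Σ(Δz_t−Δz̄)² = 782.8333
r_1(Δz) = -55.5278 / 782.8333 = -0.071

-0.071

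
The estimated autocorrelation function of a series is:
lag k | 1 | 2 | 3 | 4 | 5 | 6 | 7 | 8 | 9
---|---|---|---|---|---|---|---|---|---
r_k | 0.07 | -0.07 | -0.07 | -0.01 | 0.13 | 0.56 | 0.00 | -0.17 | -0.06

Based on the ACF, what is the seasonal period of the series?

The largest autocorrelation is r_6 = 0.56; the remaining lags stay at or below 0.13.
The dominant spike at lag 6 indicates a seasonal period of 6.

6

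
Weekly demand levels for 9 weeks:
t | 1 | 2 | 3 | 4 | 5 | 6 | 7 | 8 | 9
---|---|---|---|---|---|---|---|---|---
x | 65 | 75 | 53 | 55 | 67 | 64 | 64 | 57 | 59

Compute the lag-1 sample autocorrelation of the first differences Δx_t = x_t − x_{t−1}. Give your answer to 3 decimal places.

First differences Δx: 10, -22, 2, 12, -3, 0, -7, 2
Mean of differences = -0.7500
Numerator Σ(Δx_t−Δx̄)(Δx_{t+1}−Δx̄) = -304.0625
Denominator Σ(Δx_t−Δx̄)² = 789.5000
r_1(Δx) = -304.0625 / 789.5000 = -0.385

-0.385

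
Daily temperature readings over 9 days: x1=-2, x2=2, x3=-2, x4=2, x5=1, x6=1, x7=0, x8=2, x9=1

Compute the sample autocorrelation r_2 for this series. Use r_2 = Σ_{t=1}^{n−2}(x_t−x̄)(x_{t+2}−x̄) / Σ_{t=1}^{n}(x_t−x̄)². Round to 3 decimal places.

Mean x̄ = (-2 + 2 − 2 + 2 + 1 + 1 + 0 + 2 + 1)/9 = 0.5556
Σ(x_t−x̄)(x_{t+2}−x̄) = (6.5309) + (2.0864) + (-1.1358) + (0.6420) + (-0.2469) + (0.6420) + (-0.2469) = 8.2716
Denominator Σ(x_t−x̄)² = 20.2222
r_2 = 8.2716 / 20.2222 = 0.409

0.409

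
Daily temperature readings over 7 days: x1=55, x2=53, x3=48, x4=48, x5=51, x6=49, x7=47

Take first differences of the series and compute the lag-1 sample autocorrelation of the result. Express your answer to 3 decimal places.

First differences Δx: -2, -5, 0, 3, -2, -2
Mean of differences = -1.3333
Numerator Σ(Δx_t−Δx̄)(Δx_{t+1}−Δx̄) = 0.8889
Denominator Σ(Δx_t−Δx̄)² = 35.3333
r_1(Δx) = 0.8889 / 35.3333 = 0.025

0.025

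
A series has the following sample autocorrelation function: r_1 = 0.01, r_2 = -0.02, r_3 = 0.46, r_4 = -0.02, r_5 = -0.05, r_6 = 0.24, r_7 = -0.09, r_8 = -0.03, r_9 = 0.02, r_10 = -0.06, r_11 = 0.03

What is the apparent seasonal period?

3

The largest autocorrelation is r_3 = 0.46, with a weaker echo at lag 6 (0.24); the remaining lags stay at or below 0.03.
The dominant spike at lag 3 indicates a seasonal period of 3.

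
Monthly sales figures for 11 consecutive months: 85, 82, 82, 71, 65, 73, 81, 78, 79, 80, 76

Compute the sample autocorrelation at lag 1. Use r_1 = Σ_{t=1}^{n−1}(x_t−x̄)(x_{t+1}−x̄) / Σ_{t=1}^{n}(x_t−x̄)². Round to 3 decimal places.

Mean x̄ = (85 + 82 + 82 + 71 + 65 + 73 + 81 + 78 + 79 + 80 + 76)/11 = 77.4545
Numerator Σ_{t=1}^{10}(x_t−x̄)(x_{t+1}−x̄) = 148.7025
Denominator Σ(x_t−x̄)² = 338.7273
r_1 = 148.7025 / 338.7273 = 0.439

0.439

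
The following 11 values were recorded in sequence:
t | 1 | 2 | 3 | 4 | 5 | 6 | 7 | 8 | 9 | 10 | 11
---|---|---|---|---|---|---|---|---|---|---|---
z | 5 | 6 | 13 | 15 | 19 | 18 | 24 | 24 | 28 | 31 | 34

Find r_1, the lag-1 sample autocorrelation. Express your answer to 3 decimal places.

Mean z̄ = (5 + 6 + 13 + 15 + 19 + 18 + 24 + 24 + 28 + 31 + 34)/11 = 19.7273
Numerator Σ_{t=1}^{10}(z_t−z̄)(z_{t+1}−z̄) = 631.3802
Denominator Σ(z_t−z̄)² = 912.1818
r_1 = 631.3802 / 912.1818 = 0.692

0.692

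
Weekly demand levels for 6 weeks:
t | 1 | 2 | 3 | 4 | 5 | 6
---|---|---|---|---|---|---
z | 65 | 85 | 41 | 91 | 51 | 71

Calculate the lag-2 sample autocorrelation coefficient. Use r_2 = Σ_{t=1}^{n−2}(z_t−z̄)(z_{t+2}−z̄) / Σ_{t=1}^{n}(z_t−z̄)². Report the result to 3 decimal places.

0.538

Mean z̄ = (65 + 85 + 41 + 91 + 51 + 71)/6 = 67.3333
Deviations from mean: -2.3333, 17.6667, -26.3333, 23.6667, -16.3333, 3.6667
Numerator Σ_{t=1}^{4}(z_t−z̄)(z_{t+2}−z̄) = 996.4444
Denominator Σ(z_t−z̄)² = 1851.3333
r_2 = 996.4444 / 1851.3333 = 0.538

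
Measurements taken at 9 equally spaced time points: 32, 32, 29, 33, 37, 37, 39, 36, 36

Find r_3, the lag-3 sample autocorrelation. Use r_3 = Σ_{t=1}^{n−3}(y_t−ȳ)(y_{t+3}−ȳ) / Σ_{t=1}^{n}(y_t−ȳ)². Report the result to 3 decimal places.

-0.191

Mean ȳ = (32 + 32 + 29 + 33 + 37 + 37 + 39 + 36 + 36)/9 = 34.5556
Numerator Σ_{t=1}^{6}(y_t−ȳ)(y_{t+3}−ȳ) = -15.7037
Denominator Σ(y_t−ȳ)² = 82.2222
r_3 = -15.7037 / 82.2222 = -0.191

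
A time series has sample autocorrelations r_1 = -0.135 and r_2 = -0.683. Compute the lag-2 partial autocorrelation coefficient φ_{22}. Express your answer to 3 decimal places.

-0.714

φ_{22} = (r_2 − r_1²) / (1 − r_1²)
r_1² = (-0.135)² = 0.018225
Numerator = -0.683 − 0.0182 = -0.7012; denominator = 1 − 0.0182 = 0.9818
φ_{22} = -0.7012 / 0.9818 = -0.714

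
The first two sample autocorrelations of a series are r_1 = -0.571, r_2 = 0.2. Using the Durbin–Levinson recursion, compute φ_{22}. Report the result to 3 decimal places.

φ_{22} = (r_2 − r_1²) / (1 − r_1²)
r_1² = (-0.571)² = 0.326041
Numerator = 0.2 − 0.3260 = -0.1260; denominator = 1 − 0.3260 = 0.6740
φ_{22} = -0.1260 / 0.6740 = -0.187

-0.187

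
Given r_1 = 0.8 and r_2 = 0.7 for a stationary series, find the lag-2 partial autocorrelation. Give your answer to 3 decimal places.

φ_{22} = (r_2 − r_1²) / (1 − r_1²)
r_1² = (0.8)² = 0.64
Numerator = 0.7 − 0.6400 = 0.0600; denominator = 1 − 0.6400 = 0.3600
φ_{22} = 0.0600 / 0.3600 = 0.167

0.167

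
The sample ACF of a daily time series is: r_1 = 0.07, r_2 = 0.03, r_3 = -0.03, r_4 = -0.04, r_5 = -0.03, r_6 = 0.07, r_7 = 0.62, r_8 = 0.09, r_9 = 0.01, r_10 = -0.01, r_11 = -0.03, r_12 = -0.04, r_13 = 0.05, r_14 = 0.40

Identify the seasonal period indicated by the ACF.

The largest autocorrelation is r_7 = 0.62, with a weaker echo at lag 14 (0.40); the remaining lags stay at or below 0.09.
The dominant spike at lag 7 indicates a seasonal period of 7.

7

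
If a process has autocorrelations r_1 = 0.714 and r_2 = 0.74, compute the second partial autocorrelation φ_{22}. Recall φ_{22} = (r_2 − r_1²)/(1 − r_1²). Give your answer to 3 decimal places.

φ_{22} = (r_2 − r_1²) / (1 − r_1²)
r_1² = (0.714)² = 0.509796
Numerator = 0.74 − 0.5098 = 0.2302; denominator = 1 − 0.5098 = 0.4902
φ_{22} = 0.2302 / 0.4902 = 0.470

0.470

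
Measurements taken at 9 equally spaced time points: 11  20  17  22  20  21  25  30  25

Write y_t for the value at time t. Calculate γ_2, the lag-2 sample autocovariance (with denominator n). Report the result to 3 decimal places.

Mean ȳ = (11 + 20 + 17 + 22 + 20 + 21 + 25 + 30 + 25)/9 = 21.2222
Σ_{t=1}^{7}(y_t−ȳ)(y_{t+2}−ȳ) = 54.9012
γ_2 = 54.9012 / 9 = 6.100

6.100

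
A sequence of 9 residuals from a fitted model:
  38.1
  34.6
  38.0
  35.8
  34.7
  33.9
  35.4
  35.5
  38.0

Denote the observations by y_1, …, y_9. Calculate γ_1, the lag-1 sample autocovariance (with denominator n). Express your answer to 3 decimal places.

-0.288

Mean ȳ = (38.1 + 34.6 + 38.0 + 35.8 + 34.7 + 33.9 + 35.4 + 35.5 + 38.0)/9 = 36.0000
Σ_{t=1}^{8}(y_t−ȳ)(y_{t+1}−ȳ) = -2.5900
γ_1 = -2.5900 / 9 = -0.288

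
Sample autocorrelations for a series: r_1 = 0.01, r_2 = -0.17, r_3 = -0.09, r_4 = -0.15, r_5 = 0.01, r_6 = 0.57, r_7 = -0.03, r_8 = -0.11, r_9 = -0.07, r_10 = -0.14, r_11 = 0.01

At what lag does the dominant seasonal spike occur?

6

The largest autocorrelation is r_6 = 0.57; the remaining lags stay at or below 0.01.
The dominant spike at lag 6 indicates a seasonal period of 6.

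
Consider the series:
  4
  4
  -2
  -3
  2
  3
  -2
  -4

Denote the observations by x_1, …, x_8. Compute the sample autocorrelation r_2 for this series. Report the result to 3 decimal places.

-0.634

Mean x̄ = (4 + 4 − 2 − 3 + 2 + 3 − 2 − 4)/8 = 0.2500
Σ(x_t−x̄)(x_{t+2}−x̄) = (-8.4375) + (-12.1875) + (-3.9375) + (-8.9375) + (-3.9375) + (-11.6875) = -49.1250
Denominator Σ(x_t−x̄)² = 77.5000
r_2 = -49.1250 / 77.5000 = -0.634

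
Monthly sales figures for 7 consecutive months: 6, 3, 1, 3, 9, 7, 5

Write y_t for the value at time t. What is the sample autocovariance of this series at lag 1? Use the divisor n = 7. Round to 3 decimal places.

Mean ȳ = (6 + 3 + 1 + 3 + 9 + 7 + 5)/7 = 4.8571
Deviations: 1.1429, -1.8571, -3.8571, -1.8571, 4.1429, 2.1429, 0.1429
Σ_{t=1}^{6}(y_t−ȳ)(y_{t+1}−ȳ) = 13.6939
γ_1 = 13.6939 / 7 = 1.956

1.956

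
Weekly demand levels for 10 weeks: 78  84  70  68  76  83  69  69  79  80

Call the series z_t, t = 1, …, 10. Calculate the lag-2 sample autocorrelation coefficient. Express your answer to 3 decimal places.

-0.705

Mean z̄ = (78 + 84 + 70 + 68 + 76 + 83 + 69 + 69 + 79 + 80)/10 = 75.6000
Numerator Σ_{t=1}^{8}(z_t−z̄)(z_{t+2}−z̄) = -238.7200
Denominator Σ(z_t−z̄)² = 338.4000
r_2 = -238.7200 / 338.4000 = -0.705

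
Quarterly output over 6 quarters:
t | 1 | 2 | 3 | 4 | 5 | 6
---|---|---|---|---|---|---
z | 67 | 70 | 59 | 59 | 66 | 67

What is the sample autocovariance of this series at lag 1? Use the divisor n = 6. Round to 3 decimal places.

1.648

Mean z̄ = (67 + 70 + 59 + 59 + 66 + 67)/6 = 64.6667
Σ_{t=1}^{5}(z_t−z̄)(z_{t+1}−z̄) = 9.8889
γ_1 = 9.8889 / 6 = 1.648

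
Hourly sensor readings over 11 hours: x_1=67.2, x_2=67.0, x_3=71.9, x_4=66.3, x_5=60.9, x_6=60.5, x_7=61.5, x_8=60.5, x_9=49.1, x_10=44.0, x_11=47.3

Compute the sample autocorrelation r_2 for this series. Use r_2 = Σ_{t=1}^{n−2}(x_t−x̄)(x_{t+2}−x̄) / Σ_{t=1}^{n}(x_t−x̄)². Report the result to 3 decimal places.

Mean x̄ = (67.2 + 67.0 + 71.9 + 66.3 + 60.9 + 60.5 + 61.5 + 60.5 + 49.1 + 44.0 + 47.3)/11 = 59.6545
Numerator Σ_{t=1}^{9}(x_t−x̄)(x_{t+2}−x̄) = 262.7777
Denominator Σ(x_t−x̄)² = 820.4873
r_2 = 262.7777 / 820.4873 = 0.320

0.320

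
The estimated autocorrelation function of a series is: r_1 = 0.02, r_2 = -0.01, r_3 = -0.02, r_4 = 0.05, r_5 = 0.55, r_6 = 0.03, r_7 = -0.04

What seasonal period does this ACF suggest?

5

The largest autocorrelation is r_5 = 0.55; the remaining lags stay at or below 0.05.
The dominant spike at lag 5 indicates a seasonal period of 5.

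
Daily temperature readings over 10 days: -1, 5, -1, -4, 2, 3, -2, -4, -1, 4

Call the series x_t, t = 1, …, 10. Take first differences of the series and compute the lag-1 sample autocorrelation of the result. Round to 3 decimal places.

-0.073

First differences Δx: 6, -6, -3, 6, 1, -5, -2, 3, 5
Mean of differences = 0.5556
Numerator Σ(Δx_t−Δx̄)(Δx_{t+1}−Δx̄) = -12.9753
Denominator Σ(Δx_t−Δx̄)² = 178.2222
r_1(Δx) = -12.9753 / 178.2222 = -0.073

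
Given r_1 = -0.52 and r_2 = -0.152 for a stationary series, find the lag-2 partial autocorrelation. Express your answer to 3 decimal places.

φ_{22} = (r_2 − r_1²) / (1 − r_1²)
r_1² = (-0.52)² = 0.2704
Numerator = -0.152 − 0.2704 = -0.4224; denominator = 1 − 0.2704 = 0.7296
φ_{22} = -0.4224 / 0.7296 = -0.579

-0.579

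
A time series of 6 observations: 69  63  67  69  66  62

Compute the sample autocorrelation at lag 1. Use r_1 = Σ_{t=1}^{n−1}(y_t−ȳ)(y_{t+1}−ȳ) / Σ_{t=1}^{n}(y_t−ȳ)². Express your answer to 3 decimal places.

-0.205

Mean ȳ = (69 + 63 + 67 + 69 + 66 + 62)/6 = 66.0000
Numerator Σ_{t=1}^{5}(y_t−ȳ)(y_{t+1}−ȳ) = -9.0000
Denominator Σ(y_t−ȳ)² = 44.0000
r_1 = -9.0000 / 44.0000 = -0.205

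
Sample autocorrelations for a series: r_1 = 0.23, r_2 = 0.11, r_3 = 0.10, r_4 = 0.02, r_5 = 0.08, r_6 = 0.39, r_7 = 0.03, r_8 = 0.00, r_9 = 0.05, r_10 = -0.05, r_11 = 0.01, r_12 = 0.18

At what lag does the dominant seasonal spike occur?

6

The largest autocorrelation is r_6 = 0.39; the remaining lags stay at or below 0.23. The elevated value at lag 1 (0.23), dropping to 0.11 at lag 2, reflects decaying short-term dependence rather than seasonality.
The dominant spike at lag 6 indicates a seasonal period of 6.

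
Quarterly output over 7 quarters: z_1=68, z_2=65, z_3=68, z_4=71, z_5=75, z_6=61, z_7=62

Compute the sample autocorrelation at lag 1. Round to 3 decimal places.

Mean z̄ = (68 + 65 + 68 + 71 + 75 + 61 + 62)/7 = 67.1429
Deviations from mean: 0.8571, -2.1429, 0.8571, 3.8571, 7.8571, -6.1429, -5.1429
Numerator Σ_{t=1}^{6}(z_t−z̄)(z_{t+1}−z̄) = 13.2653
Denominator Σ(z_t−z̄)² = 146.8571
r_1 = 13.2653 / 146.8571 = 0.090

0.090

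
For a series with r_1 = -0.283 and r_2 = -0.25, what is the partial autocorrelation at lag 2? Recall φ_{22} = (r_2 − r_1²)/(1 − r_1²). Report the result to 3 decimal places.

φ_{22} = (r_2 − r_1²) / (1 − r_1²)
r_1² = (-0.283)² = 0.080089
Numerator = -0.25 − 0.0801 = -0.3301; denominator = 1 − 0.0801 = 0.9199
φ_{22} = -0.3301 / 0.9199 = -0.359

-0.359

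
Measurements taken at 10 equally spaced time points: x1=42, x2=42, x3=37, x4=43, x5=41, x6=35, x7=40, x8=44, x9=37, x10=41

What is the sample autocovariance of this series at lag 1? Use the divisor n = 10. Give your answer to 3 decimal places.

-2.784

Mean x̄ = (42 + 42 + 37 + 43 + 41 + 35 + 40 + 44 + 37 + 41)/10 = 40.2000
Σ_{t=1}^{9}(x_t−x̄)(x_{t+1}−x̄) = -27.8400
γ_1 = -27.8400 / 10 = -2.784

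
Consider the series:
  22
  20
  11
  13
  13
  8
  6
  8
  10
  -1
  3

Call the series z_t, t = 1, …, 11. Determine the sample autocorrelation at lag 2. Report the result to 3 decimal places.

0.116

Mean z̄ = (22 + 20 + 11 + 13 + 13 + 8 + 6 + 8 + 10 − 1 + 3)/11 = 10.2727
Numerator Σ_{t=1}^{9}(z_t−z̄)(z_{t+2}−z̄) = 53.1240
Denominator Σ(z_t−z̄)² = 456.1818
r_2 = 53.1240 / 456.1818 = 0.116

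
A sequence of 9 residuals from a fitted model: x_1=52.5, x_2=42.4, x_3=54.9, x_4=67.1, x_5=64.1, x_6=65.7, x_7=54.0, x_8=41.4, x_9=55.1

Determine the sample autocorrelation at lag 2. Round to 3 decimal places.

-0.268

Mean x̄ = (52.5 + 42.4 + 54.9 + 67.1 + 64.1 + 65.7 + 54.0 + 41.4 + 55.1)/9 = 55.2444
Σ(x_t−x̄)(x_{t+2}−x̄) = (0.9453) + (-152.2780) + (-3.0502) + (123.9564) + (-11.0202) + (-144.7514) + (0.1798) = -186.0184
Denominator Σ(x_t−x̄)² = 694.1622
r_2 = -186.0184 / 694.1622 = -0.268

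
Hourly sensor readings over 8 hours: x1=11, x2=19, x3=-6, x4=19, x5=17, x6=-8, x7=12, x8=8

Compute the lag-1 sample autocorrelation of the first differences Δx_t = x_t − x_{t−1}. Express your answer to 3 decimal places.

-0.597

First differences Δx: 8, -25, 25, -2, -25, 20, -4
Mean of differences = -0.4286
Numerator Σ(Δx_t−Δx̄)(Δx_{t+1}−Δx̄) = -1408.1837
Denominator Σ(Δx_t−Δx̄)² = 2357.7143
r_1(Δx) = -1408.1837 / 2357.7143 = -0.597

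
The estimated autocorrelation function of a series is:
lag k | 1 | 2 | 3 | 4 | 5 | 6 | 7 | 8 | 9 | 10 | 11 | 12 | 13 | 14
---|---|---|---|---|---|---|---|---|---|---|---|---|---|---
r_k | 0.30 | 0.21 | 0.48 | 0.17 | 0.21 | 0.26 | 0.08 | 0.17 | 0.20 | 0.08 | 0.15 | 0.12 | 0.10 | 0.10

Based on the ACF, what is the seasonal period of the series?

3

The largest autocorrelation is r_3 = 0.48; the remaining lags stay at or below 0.30. The elevated value at lag 1 (0.30), dropping to 0.21 at lag 2, reflects decaying short-term dependence rather than seasonality.
The dominant spike at lag 3 indicates a seasonal period of 3.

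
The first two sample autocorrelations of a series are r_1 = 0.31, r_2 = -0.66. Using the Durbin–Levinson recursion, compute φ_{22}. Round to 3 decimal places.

-0.836

φ_{22} = (r_2 − r_1²) / (1 − r_1²)
r_1² = (0.31)² = 0.0961
Numerator = -0.66 − 0.0961 = -0.7561; denominator = 1 − 0.0961 = 0.9039
φ_{22} = -0.7561 / 0.9039 = -0.836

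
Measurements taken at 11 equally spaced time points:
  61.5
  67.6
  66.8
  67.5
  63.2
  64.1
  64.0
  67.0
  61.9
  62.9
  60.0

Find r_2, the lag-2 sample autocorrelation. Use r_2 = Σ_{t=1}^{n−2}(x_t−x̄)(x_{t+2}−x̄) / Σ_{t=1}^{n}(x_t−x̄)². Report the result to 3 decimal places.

Mean x̄ = (61.5 + 67.6 + 66.8 + 67.5 + 63.2 + 64.1 + 64.0 + 67.0 + 61.9 + 62.9 + 60.0)/11 = 64.2273
Numerator Σ_{t=1}^{9}(x_t−x̄)(x_{t+2}−x̄) = 7.5294
Denominator Σ(x_t−x̄)² = 70.0018
r_2 = 7.5294 / 70.0018 = 0.108

0.108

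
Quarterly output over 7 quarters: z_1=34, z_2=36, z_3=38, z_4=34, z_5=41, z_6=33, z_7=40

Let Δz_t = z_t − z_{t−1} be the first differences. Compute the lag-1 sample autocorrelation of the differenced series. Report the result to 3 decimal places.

-0.789

First differences Δz: 2, 2, -4, 7, -8, 7
Mean of differences = 1.0000
Numerator Σ(Δz_t−Δz̄)(Δz_{t+1}−Δz̄) = -142.0000
Denominator Σ(Δz_t−Δz̄)² = 180.0000
r_1(Δz) = -142.0000 / 180.0000 = -0.789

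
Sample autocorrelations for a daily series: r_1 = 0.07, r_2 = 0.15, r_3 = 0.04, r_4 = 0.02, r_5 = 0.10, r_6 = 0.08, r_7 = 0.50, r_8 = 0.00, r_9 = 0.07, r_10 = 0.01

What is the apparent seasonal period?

The largest autocorrelation is r_7 = 0.50; the remaining lags stay at or below 0.15.
The dominant spike at lag 7 indicates a seasonal period of 7.

7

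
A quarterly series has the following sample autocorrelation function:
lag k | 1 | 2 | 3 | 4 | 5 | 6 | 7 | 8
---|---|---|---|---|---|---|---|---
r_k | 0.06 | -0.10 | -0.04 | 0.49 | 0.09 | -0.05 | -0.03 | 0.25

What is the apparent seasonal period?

4

The largest autocorrelation is r_4 = 0.49, with a weaker echo at lag 8 (0.25); the remaining lags stay at or below 0.09.
The dominant spike at lag 4 indicates a seasonal period of 4.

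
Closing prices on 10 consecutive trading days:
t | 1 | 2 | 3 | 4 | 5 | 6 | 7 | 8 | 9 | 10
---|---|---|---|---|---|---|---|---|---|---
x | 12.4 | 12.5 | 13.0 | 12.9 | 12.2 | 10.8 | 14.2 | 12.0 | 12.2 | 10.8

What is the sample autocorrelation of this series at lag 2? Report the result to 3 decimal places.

Mean x̄ = (12.4 + 12.5 + 13.0 + 12.9 + 12.2 + 10.8 + 14.2 + 12.0 + 12.2 + 10.8)/10 = 12.3000
Numerator Σ_{t=1}^{8}(x_t−x̄)(x_{t+2}−x̄) = -0.2600
Denominator Σ(x_t−x̄)² = 9.1200
r_2 = -0.2600 / 9.1200 = -0.029

-0.029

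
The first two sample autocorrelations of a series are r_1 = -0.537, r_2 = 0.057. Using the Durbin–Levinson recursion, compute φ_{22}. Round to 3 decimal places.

-0.325

φ_{22} = (r_2 − r_1²) / (1 − r_1²)
r_1² = (-0.537)² = 0.288369
Numerator = 0.057 − 0.2884 = -0.2314; denominator = 1 − 0.2884 = 0.7116
φ_{22} = -0.2314 / 0.7116 = -0.325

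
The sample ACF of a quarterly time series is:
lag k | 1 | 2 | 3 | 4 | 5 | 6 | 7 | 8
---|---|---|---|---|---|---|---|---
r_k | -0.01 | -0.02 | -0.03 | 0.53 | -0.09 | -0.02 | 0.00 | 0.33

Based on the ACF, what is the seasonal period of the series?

The largest autocorrelation is r_4 = 0.53, with a weaker echo at lag 8 (0.33); the remaining lags stay at or below 0.00.
The dominant spike at lag 4 indicates a seasonal period of 4.

4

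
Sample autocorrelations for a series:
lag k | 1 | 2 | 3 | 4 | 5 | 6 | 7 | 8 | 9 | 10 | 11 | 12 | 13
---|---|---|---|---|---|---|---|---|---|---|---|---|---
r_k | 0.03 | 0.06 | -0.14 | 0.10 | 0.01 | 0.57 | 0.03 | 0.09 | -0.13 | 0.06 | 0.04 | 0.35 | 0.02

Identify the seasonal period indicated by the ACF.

The largest autocorrelation is r_6 = 0.57, with a weaker echo at lag 12 (0.35); the remaining lags stay at or below 0.10.
The dominant spike at lag 6 indicates a seasonal period of 6.

6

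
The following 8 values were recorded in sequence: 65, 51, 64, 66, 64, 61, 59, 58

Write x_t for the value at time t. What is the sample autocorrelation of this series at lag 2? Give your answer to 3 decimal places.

Mean x̄ = (65 + 51 + 64 + 66 + 64 + 61 + 59 + 58)/8 = 61.0000
Deviations from mean: 4.0000, -10.0000, 3.0000, 5.0000, 3.0000, 0.0000, -2.0000, -3.0000
Numerator Σ_{t=1}^{6}(x_t−x̄)(x_{t+2}−x̄) = -35.0000
Denominator Σ(x_t−x̄)² = 172.0000
r_2 = -35.0000 / 172.0000 = -0.203

-0.203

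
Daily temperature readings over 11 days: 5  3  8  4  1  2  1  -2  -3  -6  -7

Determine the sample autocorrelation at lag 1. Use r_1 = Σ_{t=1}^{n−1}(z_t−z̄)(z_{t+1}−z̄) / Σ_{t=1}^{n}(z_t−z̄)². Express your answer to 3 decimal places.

Mean z̄ = (5 + 3 + 8 + 4 + 1 + 2 + 1 − 2 − 3 − 6 − 7)/11 = 0.5455
Numerator Σ_{t=1}^{10}(z_t−z̄)(z_{t+1}−z̄) = 138.3388
Denominator Σ(z_t−z̄)² = 214.7273
r_1 = 138.3388 / 214.7273 = 0.644

0.644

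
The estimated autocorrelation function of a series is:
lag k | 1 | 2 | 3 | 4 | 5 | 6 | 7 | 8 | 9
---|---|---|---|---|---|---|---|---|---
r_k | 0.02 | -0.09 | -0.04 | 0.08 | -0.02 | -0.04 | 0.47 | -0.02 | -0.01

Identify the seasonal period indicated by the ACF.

7

The largest autocorrelation is r_7 = 0.47; the remaining lags stay at or below 0.08.
The dominant spike at lag 7 indicates a seasonal period of 7.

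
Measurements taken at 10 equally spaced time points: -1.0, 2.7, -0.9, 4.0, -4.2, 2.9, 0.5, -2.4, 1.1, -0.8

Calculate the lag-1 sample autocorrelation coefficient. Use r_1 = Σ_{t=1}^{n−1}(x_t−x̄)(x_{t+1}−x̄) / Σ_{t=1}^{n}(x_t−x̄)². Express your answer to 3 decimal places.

-0.711

Mean x̄ = (-1.0 + 2.7 − 0.9 + 4.0 − 4.2 + 2.9 + 0.5 − 2.4 + 1.1 − 0.8)/10 = 0.1900
Numerator Σ_{t=1}^{9}(x_t−x̄)(x_{t+1}−x̄) = -41.7191
Denominator Σ(x_t−x̄)² = 58.6490
r_1 = -41.7191 / 58.6490 = -0.711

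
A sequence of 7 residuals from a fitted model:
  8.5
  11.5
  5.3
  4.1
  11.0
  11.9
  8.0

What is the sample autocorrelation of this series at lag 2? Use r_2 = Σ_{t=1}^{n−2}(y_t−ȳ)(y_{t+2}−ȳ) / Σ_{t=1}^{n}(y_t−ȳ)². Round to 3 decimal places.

-0.651

Mean ȳ = (8.5 + 11.5 + 5.3 + 4.1 + 11.0 + 11.9 + 8.0)/7 = 8.6143
Deviations from mean: -0.1143, 2.8857, -3.3143, -4.5143, 2.3857, 3.2857, -0.6143
Σ(y_t−ȳ)(y_{t+2}−ȳ) = (0.3788) + (-13.0269) + (-7.9069) + (-14.8327) + (-1.4655) = -36.8533
Denominator Σ(y_t−ȳ)² = 56.5686
r_2 = -36.8533 / 56.5686 = -0.651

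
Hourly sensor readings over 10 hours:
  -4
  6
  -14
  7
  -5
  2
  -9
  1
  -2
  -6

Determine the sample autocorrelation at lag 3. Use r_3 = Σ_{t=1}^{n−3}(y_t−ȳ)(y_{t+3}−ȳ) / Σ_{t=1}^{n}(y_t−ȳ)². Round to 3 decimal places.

Mean ȳ = (-4 + 6 − 14 + 7 − 5 + 2 − 9 + 1 − 2 − 6)/10 = -2.4000
Numerator Σ_{t=1}^{7}(y_t−ȳ)(y_{t+3}−ȳ) = -133.2800
Denominator Σ(y_t−ȳ)² = 390.4000
r_3 = -133.2800 / 390.4000 = -0.341

-0.341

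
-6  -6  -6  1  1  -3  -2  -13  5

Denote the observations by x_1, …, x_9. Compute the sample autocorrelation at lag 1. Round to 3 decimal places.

-0.311

Mean x̄ = (-6 − 6 − 6 + 1 + 1 − 3 − 2 − 13 + 5)/9 = -3.2222
Numerator Σ_{t=1}^{8}(x_t−x̄)(x_{t+1}−x̄) = -69.6049
Denominator Σ(x_t−x̄)² = 223.5556
r_1 = -69.6049 / 223.5556 = -0.311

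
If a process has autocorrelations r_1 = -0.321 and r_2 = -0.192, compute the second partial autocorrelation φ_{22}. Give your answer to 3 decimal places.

φ_{22} = (r_2 − r_1²) / (1 − r_1²)
r_1² = (-0.321)² = 0.103041
Numerator = -0.192 − 0.1030 = -0.2950; denominator = 1 − 0.1030 = 0.8970
φ_{22} = -0.2950 / 0.8970 = -0.329

-0.329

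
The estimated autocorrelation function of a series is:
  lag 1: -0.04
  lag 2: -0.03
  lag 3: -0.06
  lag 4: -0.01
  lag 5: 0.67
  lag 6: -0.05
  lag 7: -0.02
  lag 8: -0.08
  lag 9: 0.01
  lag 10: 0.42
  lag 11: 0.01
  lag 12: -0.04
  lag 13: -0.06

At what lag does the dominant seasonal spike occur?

The largest autocorrelation is r_5 = 0.67, with a weaker echo at lag 10 (0.42); the remaining lags stay at or below 0.01.
The dominant spike at lag 5 indicates a seasonal period of 5.

5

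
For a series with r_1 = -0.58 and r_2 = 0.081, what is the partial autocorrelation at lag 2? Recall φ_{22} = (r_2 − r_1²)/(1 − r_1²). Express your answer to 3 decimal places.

-0.385

φ_{22} = (r_2 − r_1²) / (1 − r_1²)
r_1² = (-0.58)² = 0.3364
Numerator = 0.081 − 0.3364 = -0.2554; denominator = 1 − 0.3364 = 0.6636
φ_{22} = -0.2554 / 0.6636 = -0.385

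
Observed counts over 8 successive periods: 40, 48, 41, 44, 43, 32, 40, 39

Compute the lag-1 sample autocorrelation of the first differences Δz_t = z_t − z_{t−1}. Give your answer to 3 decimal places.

First differences Δz: 8, -7, 3, -1, -11, 8, -1
Mean of differences = -0.1429
Numerator Σ(Δz_t−Δz̄)(Δz_{t+1}−Δz̄) = -166.1633
Denominator Σ(Δz_t−Δz̄)² = 308.8571
r_1(Δz) = -166.1633 / 308.8571 = -0.538

-0.538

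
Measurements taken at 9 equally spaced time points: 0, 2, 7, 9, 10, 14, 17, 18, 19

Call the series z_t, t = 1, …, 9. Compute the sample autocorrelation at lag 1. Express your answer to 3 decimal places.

Mean z̄ = (0 + 2 + 7 + 9 + 10 + 14 + 17 + 18 + 19)/9 = 10.6667
Numerator Σ_{t=1}^{8}(z_t−z̄)(z_{t+1}−z̄) = 257.8889
Denominator Σ(z_t−z̄)² = 380.0000
r_1 = 257.8889 / 380.0000 = 0.679

0.679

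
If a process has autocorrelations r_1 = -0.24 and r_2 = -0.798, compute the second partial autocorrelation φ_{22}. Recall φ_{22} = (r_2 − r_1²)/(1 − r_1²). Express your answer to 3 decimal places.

φ_{22} = (r_2 − r_1²) / (1 − r_1²)
r_1² = (-0.24)² = 0.0576
Numerator = -0.798 − 0.0576 = -0.8556; denominator = 1 − 0.0576 = 0.9424
φ_{22} = -0.8556 / 0.9424 = -0.908

-0.908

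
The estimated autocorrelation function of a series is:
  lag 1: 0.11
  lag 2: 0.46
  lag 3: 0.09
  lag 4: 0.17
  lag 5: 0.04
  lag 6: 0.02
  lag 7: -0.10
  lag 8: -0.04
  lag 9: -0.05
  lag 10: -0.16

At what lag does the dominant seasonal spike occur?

2

The largest autocorrelation is r_2 = 0.46, with a weaker echo at lag 4 (0.17); the remaining lags stay at or below 0.11.
The dominant spike at lag 2 indicates a seasonal period of 2.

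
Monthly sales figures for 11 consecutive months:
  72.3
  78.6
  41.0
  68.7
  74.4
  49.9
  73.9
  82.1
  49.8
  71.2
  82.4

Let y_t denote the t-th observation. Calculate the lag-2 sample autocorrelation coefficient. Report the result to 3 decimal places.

-0.422

Mean ȳ = (72.3 + 78.6 + 41.0 + 68.7 + 74.4 + 49.9 + 73.9 + 82.1 + 49.8 + 71.2 + 82.4)/11 = 67.6636
Numerator Σ_{t=1}^{9}(y_t−ȳ)(y_{t+2}−ȳ) = -848.3426
Denominator Σ(y_t−ȳ)² = 2010.1255
r_2 = -848.3426 / 2010.1255 = -0.422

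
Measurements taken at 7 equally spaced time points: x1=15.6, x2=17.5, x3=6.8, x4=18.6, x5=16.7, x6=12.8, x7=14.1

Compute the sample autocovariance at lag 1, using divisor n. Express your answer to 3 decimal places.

Mean x̄ = (15.6 + 17.5 + 6.8 + 18.6 + 16.7 + 12.8 + 14.1)/7 = 14.5857
Deviations: 1.0143, 2.9143, -7.7857, 4.0143, 2.1143, -1.7857, -0.4857
Σ_{t=1}^{6}(x_t−x̄)(x_{t+1}−x̄) = -45.4088
γ_1 = -45.4088 / 7 = -6.487

-6.487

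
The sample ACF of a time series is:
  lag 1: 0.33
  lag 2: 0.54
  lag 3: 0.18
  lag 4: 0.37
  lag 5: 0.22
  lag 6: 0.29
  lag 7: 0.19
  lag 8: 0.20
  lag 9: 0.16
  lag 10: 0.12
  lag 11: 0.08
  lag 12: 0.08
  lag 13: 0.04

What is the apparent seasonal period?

2

The largest autocorrelation is r_2 = 0.54, with a weaker echo at lag 4 (0.37); the remaining lags stay at or below 0.33.
The dominant spike at lag 2 indicates a seasonal period of 2.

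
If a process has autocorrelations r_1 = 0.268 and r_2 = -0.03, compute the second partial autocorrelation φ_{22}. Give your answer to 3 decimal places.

-0.110

φ_{22} = (r_2 − r_1²) / (1 − r_1²)
r_1² = (0.268)² = 0.071824
Numerator = -0.03 − 0.0718 = -0.1018; denominator = 1 − 0.0718 = 0.9282
φ_{22} = -0.1018 / 0.9282 = -0.110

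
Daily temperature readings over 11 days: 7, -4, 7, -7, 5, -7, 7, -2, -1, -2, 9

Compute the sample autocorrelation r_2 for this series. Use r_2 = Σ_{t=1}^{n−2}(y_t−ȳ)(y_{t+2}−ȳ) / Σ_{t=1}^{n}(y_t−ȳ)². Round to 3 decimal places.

Mean ȳ = (7 − 4 + 7 − 7 + 5 − 7 + 7 − 2 − 1 − 2 + 9)/11 = 1.0909
Numerator Σ_{t=1}^{9}(y_t−ȳ)(y_{t+2}−ȳ) = 193.4380
Denominator Σ(y_t−ȳ)² = 362.9091
r_2 = 193.4380 / 362.9091 = 0.533

0.533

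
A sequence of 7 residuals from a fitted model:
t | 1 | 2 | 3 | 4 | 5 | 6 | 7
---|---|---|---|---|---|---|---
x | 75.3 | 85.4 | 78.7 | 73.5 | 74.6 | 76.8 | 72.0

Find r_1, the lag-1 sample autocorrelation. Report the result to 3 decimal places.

Mean x̄ = (75.3 + 85.4 + 78.7 + 73.5 + 74.6 + 76.8 + 72.0)/7 = 76.6143
Σ(x_t−x̄)(x_{t+1}−x̄) = (-11.5469) + (18.3245) + (-6.4955) + (6.2731) + (-0.3741) + (-0.8569) = 5.3241
Denominator Σ(x_t−x̄)² = 118.3486
r_1 = 5.3241 / 118.3486 = 0.045

0.045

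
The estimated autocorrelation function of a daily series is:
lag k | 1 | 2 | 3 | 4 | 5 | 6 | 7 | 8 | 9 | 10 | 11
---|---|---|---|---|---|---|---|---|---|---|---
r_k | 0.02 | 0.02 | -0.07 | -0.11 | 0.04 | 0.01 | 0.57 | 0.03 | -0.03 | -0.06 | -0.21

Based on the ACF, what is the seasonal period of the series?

7

The largest autocorrelation is r_7 = 0.57; the remaining lags stay at or below 0.04.
The dominant spike at lag 7 indicates a seasonal period of 7.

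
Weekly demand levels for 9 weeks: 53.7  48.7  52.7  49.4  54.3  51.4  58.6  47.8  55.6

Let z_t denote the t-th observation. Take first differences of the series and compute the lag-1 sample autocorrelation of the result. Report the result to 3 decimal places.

-0.786

First differences Δz: -5.0, 4.0, -3.3, 4.9, -2.9, 7.2, -10.8, 7.8
Mean of differences = 0.2375
Numerator Σ(Δz_t−Δz̄)(Δz_{t+1}−Δz̄) = -246.3027
Denominator Σ(Δz_t−Δz̄)² = 313.1788
r_1(Δz) = -246.3027 / 313.1788 = -0.786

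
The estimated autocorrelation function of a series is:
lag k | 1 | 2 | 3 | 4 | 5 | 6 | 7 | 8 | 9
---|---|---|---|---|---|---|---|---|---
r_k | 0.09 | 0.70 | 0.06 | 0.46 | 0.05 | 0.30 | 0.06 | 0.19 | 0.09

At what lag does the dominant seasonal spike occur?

The largest autocorrelation is r_2 = 0.70, with weaker echoes at lags 4 (0.46), 6 (0.30) and 8 (0.19); the remaining lags stay at or below 0.09.
The dominant spike at lag 2 indicates a seasonal period of 2.

2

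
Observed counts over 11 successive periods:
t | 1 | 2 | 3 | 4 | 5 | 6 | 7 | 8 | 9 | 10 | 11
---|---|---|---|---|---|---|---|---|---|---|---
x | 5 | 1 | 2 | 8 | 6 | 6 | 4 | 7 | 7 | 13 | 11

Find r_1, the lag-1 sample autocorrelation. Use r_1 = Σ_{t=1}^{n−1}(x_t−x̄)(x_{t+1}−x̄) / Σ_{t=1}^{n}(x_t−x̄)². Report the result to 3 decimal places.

0.465

Mean x̄ = (5 + 1 + 2 + 8 + 6 + 6 + 4 + 7 + 7 + 13 + 11)/11 = 6.3636
Numerator Σ_{t=1}^{10}(x_t−x̄)(x_{t+1}−x̄) = 57.8678
Denominator Σ(x_t−x̄)² = 124.5455
r_1 = 57.8678 / 124.5455 = 0.465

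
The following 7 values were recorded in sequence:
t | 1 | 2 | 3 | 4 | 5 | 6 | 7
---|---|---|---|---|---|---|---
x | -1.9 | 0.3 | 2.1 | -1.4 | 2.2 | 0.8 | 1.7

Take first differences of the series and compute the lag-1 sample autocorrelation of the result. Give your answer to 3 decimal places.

-0.646

First differences Δx: 2.2, 1.8, -3.5, 3.6, -1.4, 0.9
Mean of differences = 0.6000
Numerator Σ(Δx_t−Δx̄)(Δx_{t+1}−Δx̄) = -21.9000
Denominator Σ(Δx_t−Δx̄)² = 33.9000
r_1(Δx) = -21.9000 / 33.9000 = -0.646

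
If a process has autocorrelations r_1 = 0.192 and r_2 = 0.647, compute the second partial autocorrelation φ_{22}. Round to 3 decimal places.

0.633

φ_{22} = (r_2 − r_1²) / (1 − r_1²)
r_1² = (0.192)² = 0.036864
Numerator = 0.647 − 0.0369 = 0.6101; denominator = 1 − 0.0369 = 0.9631
φ_{22} = 0.6101 / 0.9631 = 0.633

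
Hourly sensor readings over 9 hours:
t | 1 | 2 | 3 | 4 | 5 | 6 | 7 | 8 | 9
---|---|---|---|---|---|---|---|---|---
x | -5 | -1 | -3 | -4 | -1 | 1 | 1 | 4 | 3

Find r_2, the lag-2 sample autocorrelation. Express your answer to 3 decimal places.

Mean x̄ = (-5 − 1 − 3 − 4 − 1 + 1 + 1 + 4 + 3)/9 = -0.5556
Numerator Σ_{t=1}^{7}(x_t−x̄)(x_{t+2}−x̄) = 20.0494
Denominator Σ(x_t−x̄)² = 76.2222
r_2 = 20.0494 / 76.2222 = 0.263

0.263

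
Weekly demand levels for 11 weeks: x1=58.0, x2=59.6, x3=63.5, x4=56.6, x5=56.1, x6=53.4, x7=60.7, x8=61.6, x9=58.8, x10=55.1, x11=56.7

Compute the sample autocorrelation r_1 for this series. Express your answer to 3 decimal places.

Mean x̄ = (58.0 + 59.6 + 63.5 + 56.6 + 56.1 + 53.4 + 60.7 + 61.6 + 58.8 + 55.1 + 56.7)/11 = 58.1909
Numerator Σ_{t=1}^{10}(x_t−x̄)(x_{t+1}−x̄) = 13.4445
Denominator Σ(x_t−x̄)² = 90.1291
r_1 = 13.4445 / 90.1291 = 0.149

0.149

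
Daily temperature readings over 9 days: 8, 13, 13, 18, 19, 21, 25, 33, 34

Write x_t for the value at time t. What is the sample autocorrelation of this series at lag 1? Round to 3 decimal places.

0.627

Mean x̄ = (8 + 13 + 13 + 18 + 19 + 21 + 25 + 33 + 34)/9 = 20.4444
Numerator Σ_{t=1}^{8}(x_t−x̄)(x_{t+1}−x̄) = 398.9136
Denominator Σ(x_t−x̄)² = 636.2222
r_1 = 398.9136 / 636.2222 = 0.627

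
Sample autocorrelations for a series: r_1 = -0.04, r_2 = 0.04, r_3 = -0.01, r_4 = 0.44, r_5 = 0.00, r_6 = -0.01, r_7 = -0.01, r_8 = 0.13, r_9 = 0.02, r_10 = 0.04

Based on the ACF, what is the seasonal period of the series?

4

The largest autocorrelation is r_4 = 0.44; the remaining lags stay at or below 0.13.
The dominant spike at lag 4 indicates a seasonal period of 4.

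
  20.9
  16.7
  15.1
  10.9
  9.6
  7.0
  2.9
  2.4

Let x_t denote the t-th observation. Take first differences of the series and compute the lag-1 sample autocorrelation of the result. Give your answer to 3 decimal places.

-0.586

First differences Δx: -4.2, -1.6, -4.2, -1.3, -2.6, -4.1, -0.5
Mean of differences = -2.6429
Numerator Σ(Δx_t−Δx̄)(Δx_{t+1}−Δx̄) = -8.4661
Denominator Σ(Δx_t−Δx̄)² = 14.4571
r_1(Δx) = -8.4661 / 14.4571 = -0.586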